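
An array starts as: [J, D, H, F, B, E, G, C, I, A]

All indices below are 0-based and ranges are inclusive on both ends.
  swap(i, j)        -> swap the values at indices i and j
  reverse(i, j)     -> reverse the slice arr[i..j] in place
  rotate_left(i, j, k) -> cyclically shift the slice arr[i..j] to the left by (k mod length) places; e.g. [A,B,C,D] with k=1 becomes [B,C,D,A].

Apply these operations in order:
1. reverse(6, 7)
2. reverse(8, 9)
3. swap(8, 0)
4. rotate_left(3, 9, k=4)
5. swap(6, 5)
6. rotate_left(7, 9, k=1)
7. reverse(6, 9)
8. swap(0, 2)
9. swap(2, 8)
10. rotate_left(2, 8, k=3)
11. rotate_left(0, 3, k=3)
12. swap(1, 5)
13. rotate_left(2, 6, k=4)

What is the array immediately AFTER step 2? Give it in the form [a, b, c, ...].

After 1 (reverse(6, 7)): [J, D, H, F, B, E, C, G, I, A]
After 2 (reverse(8, 9)): [J, D, H, F, B, E, C, G, A, I]

Answer: [J, D, H, F, B, E, C, G, A, I]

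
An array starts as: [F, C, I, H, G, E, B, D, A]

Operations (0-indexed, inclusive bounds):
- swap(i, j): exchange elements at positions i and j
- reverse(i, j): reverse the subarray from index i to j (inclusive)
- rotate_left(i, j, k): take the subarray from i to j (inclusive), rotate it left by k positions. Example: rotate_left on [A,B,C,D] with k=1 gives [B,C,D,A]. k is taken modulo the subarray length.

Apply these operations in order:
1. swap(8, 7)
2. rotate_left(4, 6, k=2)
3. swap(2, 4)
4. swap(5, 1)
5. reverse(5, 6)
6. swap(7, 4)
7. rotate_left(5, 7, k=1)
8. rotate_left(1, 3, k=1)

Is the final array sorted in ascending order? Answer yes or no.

Answer: no

Derivation:
After 1 (swap(8, 7)): [F, C, I, H, G, E, B, A, D]
After 2 (rotate_left(4, 6, k=2)): [F, C, I, H, B, G, E, A, D]
After 3 (swap(2, 4)): [F, C, B, H, I, G, E, A, D]
After 4 (swap(5, 1)): [F, G, B, H, I, C, E, A, D]
After 5 (reverse(5, 6)): [F, G, B, H, I, E, C, A, D]
After 6 (swap(7, 4)): [F, G, B, H, A, E, C, I, D]
After 7 (rotate_left(5, 7, k=1)): [F, G, B, H, A, C, I, E, D]
After 8 (rotate_left(1, 3, k=1)): [F, B, H, G, A, C, I, E, D]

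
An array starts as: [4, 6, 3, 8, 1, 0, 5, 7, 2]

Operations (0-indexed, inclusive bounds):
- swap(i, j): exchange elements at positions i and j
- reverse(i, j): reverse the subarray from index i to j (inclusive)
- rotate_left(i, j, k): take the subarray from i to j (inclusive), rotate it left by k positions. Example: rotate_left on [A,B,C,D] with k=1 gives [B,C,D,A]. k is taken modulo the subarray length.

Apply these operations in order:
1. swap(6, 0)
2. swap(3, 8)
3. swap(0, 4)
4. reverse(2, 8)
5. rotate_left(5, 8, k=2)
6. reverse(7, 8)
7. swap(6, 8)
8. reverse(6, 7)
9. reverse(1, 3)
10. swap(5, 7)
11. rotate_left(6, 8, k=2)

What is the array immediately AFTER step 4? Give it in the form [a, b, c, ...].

Answer: [1, 6, 8, 7, 4, 0, 5, 2, 3]

Derivation:
After 1 (swap(6, 0)): [5, 6, 3, 8, 1, 0, 4, 7, 2]
After 2 (swap(3, 8)): [5, 6, 3, 2, 1, 0, 4, 7, 8]
After 3 (swap(0, 4)): [1, 6, 3, 2, 5, 0, 4, 7, 8]
After 4 (reverse(2, 8)): [1, 6, 8, 7, 4, 0, 5, 2, 3]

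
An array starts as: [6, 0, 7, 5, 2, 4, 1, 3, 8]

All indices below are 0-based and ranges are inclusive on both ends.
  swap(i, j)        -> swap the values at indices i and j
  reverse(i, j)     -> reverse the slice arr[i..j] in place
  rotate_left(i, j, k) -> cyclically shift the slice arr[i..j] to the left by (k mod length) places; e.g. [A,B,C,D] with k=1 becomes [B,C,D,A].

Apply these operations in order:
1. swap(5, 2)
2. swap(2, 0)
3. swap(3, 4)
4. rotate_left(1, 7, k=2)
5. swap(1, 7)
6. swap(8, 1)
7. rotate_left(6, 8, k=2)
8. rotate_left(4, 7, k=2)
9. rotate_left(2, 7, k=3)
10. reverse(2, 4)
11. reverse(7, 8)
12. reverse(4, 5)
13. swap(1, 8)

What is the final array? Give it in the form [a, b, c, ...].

Answer: [4, 6, 3, 1, 5, 0, 7, 2, 8]

Derivation:
After 1 (swap(5, 2)): [6, 0, 4, 5, 2, 7, 1, 3, 8]
After 2 (swap(2, 0)): [4, 0, 6, 5, 2, 7, 1, 3, 8]
After 3 (swap(3, 4)): [4, 0, 6, 2, 5, 7, 1, 3, 8]
After 4 (rotate_left(1, 7, k=2)): [4, 2, 5, 7, 1, 3, 0, 6, 8]
After 5 (swap(1, 7)): [4, 6, 5, 7, 1, 3, 0, 2, 8]
After 6 (swap(8, 1)): [4, 8, 5, 7, 1, 3, 0, 2, 6]
After 7 (rotate_left(6, 8, k=2)): [4, 8, 5, 7, 1, 3, 6, 0, 2]
After 8 (rotate_left(4, 7, k=2)): [4, 8, 5, 7, 6, 0, 1, 3, 2]
After 9 (rotate_left(2, 7, k=3)): [4, 8, 0, 1, 3, 5, 7, 6, 2]
After 10 (reverse(2, 4)): [4, 8, 3, 1, 0, 5, 7, 6, 2]
After 11 (reverse(7, 8)): [4, 8, 3, 1, 0, 5, 7, 2, 6]
After 12 (reverse(4, 5)): [4, 8, 3, 1, 5, 0, 7, 2, 6]
After 13 (swap(1, 8)): [4, 6, 3, 1, 5, 0, 7, 2, 8]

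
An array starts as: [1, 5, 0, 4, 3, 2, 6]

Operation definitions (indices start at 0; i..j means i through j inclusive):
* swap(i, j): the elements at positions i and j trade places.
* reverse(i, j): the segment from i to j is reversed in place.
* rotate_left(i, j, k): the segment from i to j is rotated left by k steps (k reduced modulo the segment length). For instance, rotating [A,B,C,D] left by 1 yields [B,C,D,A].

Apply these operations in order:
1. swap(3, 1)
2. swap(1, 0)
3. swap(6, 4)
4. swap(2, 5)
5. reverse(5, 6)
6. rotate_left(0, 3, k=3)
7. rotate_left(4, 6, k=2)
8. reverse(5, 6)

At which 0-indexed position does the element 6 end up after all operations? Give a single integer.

After 1 (swap(3, 1)): [1, 4, 0, 5, 3, 2, 6]
After 2 (swap(1, 0)): [4, 1, 0, 5, 3, 2, 6]
After 3 (swap(6, 4)): [4, 1, 0, 5, 6, 2, 3]
After 4 (swap(2, 5)): [4, 1, 2, 5, 6, 0, 3]
After 5 (reverse(5, 6)): [4, 1, 2, 5, 6, 3, 0]
After 6 (rotate_left(0, 3, k=3)): [5, 4, 1, 2, 6, 3, 0]
After 7 (rotate_left(4, 6, k=2)): [5, 4, 1, 2, 0, 6, 3]
After 8 (reverse(5, 6)): [5, 4, 1, 2, 0, 3, 6]

Answer: 6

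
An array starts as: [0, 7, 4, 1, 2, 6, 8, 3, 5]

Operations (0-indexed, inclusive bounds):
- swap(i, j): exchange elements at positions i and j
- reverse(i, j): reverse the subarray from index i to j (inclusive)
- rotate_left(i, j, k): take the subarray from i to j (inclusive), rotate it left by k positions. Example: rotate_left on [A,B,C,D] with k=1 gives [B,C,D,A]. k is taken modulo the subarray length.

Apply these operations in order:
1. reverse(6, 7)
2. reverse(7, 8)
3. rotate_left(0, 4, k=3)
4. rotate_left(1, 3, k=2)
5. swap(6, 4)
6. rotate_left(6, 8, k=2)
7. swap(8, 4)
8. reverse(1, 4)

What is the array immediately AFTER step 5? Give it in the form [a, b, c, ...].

After 1 (reverse(6, 7)): [0, 7, 4, 1, 2, 6, 3, 8, 5]
After 2 (reverse(7, 8)): [0, 7, 4, 1, 2, 6, 3, 5, 8]
After 3 (rotate_left(0, 4, k=3)): [1, 2, 0, 7, 4, 6, 3, 5, 8]
After 4 (rotate_left(1, 3, k=2)): [1, 7, 2, 0, 4, 6, 3, 5, 8]
After 5 (swap(6, 4)): [1, 7, 2, 0, 3, 6, 4, 5, 8]

Answer: [1, 7, 2, 0, 3, 6, 4, 5, 8]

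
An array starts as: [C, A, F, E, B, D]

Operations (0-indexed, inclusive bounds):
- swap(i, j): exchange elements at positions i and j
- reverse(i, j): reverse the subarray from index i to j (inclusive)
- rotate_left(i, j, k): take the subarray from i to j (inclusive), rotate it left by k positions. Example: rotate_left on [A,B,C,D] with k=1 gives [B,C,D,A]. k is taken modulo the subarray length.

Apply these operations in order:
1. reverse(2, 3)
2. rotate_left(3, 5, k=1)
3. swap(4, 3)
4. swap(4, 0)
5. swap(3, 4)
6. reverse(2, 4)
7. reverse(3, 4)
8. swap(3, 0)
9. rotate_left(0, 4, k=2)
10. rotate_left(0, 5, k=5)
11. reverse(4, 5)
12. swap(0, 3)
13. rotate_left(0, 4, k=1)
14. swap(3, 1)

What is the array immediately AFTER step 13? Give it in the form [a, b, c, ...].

Answer: [D, B, F, A, C, E]

Derivation:
After 1 (reverse(2, 3)): [C, A, E, F, B, D]
After 2 (rotate_left(3, 5, k=1)): [C, A, E, B, D, F]
After 3 (swap(4, 3)): [C, A, E, D, B, F]
After 4 (swap(4, 0)): [B, A, E, D, C, F]
After 5 (swap(3, 4)): [B, A, E, C, D, F]
After 6 (reverse(2, 4)): [B, A, D, C, E, F]
After 7 (reverse(3, 4)): [B, A, D, E, C, F]
After 8 (swap(3, 0)): [E, A, D, B, C, F]
After 9 (rotate_left(0, 4, k=2)): [D, B, C, E, A, F]
After 10 (rotate_left(0, 5, k=5)): [F, D, B, C, E, A]
After 11 (reverse(4, 5)): [F, D, B, C, A, E]
After 12 (swap(0, 3)): [C, D, B, F, A, E]
After 13 (rotate_left(0, 4, k=1)): [D, B, F, A, C, E]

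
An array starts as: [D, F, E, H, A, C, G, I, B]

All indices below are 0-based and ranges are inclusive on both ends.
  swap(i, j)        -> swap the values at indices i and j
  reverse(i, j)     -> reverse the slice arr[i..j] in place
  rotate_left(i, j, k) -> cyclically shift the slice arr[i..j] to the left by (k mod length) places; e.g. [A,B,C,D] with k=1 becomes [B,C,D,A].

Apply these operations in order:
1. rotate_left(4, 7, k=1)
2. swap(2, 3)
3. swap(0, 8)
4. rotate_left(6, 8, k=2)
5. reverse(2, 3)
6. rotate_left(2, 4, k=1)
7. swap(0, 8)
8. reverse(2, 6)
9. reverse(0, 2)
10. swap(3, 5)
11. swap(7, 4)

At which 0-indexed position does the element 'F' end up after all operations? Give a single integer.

Answer: 1

Derivation:
After 1 (rotate_left(4, 7, k=1)): [D, F, E, H, C, G, I, A, B]
After 2 (swap(2, 3)): [D, F, H, E, C, G, I, A, B]
After 3 (swap(0, 8)): [B, F, H, E, C, G, I, A, D]
After 4 (rotate_left(6, 8, k=2)): [B, F, H, E, C, G, D, I, A]
After 5 (reverse(2, 3)): [B, F, E, H, C, G, D, I, A]
After 6 (rotate_left(2, 4, k=1)): [B, F, H, C, E, G, D, I, A]
After 7 (swap(0, 8)): [A, F, H, C, E, G, D, I, B]
After 8 (reverse(2, 6)): [A, F, D, G, E, C, H, I, B]
After 9 (reverse(0, 2)): [D, F, A, G, E, C, H, I, B]
After 10 (swap(3, 5)): [D, F, A, C, E, G, H, I, B]
After 11 (swap(7, 4)): [D, F, A, C, I, G, H, E, B]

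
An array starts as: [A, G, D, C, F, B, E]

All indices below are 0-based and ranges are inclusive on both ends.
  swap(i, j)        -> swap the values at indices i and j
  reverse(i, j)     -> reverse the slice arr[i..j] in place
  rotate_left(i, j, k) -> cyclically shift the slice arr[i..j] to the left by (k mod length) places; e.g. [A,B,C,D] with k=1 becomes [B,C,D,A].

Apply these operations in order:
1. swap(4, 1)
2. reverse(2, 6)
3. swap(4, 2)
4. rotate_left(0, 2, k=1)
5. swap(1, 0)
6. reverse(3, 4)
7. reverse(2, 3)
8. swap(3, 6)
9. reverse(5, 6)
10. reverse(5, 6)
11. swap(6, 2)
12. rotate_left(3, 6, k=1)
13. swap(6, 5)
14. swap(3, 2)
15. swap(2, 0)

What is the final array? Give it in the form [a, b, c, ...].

Answer: [B, F, G, A, C, D, E]

Derivation:
After 1 (swap(4, 1)): [A, F, D, C, G, B, E]
After 2 (reverse(2, 6)): [A, F, E, B, G, C, D]
After 3 (swap(4, 2)): [A, F, G, B, E, C, D]
After 4 (rotate_left(0, 2, k=1)): [F, G, A, B, E, C, D]
After 5 (swap(1, 0)): [G, F, A, B, E, C, D]
After 6 (reverse(3, 4)): [G, F, A, E, B, C, D]
After 7 (reverse(2, 3)): [G, F, E, A, B, C, D]
After 8 (swap(3, 6)): [G, F, E, D, B, C, A]
After 9 (reverse(5, 6)): [G, F, E, D, B, A, C]
After 10 (reverse(5, 6)): [G, F, E, D, B, C, A]
After 11 (swap(6, 2)): [G, F, A, D, B, C, E]
After 12 (rotate_left(3, 6, k=1)): [G, F, A, B, C, E, D]
After 13 (swap(6, 5)): [G, F, A, B, C, D, E]
After 14 (swap(3, 2)): [G, F, B, A, C, D, E]
After 15 (swap(2, 0)): [B, F, G, A, C, D, E]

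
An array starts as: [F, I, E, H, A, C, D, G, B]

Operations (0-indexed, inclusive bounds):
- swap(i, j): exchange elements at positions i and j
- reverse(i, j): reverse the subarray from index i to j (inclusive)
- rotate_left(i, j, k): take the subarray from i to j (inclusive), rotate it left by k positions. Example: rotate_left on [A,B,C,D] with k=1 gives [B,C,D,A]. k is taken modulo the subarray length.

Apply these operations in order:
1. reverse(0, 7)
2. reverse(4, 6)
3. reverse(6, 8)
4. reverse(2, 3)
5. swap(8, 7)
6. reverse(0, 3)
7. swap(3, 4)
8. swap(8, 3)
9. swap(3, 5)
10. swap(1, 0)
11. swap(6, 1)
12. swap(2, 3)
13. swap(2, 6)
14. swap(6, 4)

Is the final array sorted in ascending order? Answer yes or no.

Answer: yes

Derivation:
After 1 (reverse(0, 7)): [G, D, C, A, H, E, I, F, B]
After 2 (reverse(4, 6)): [G, D, C, A, I, E, H, F, B]
After 3 (reverse(6, 8)): [G, D, C, A, I, E, B, F, H]
After 4 (reverse(2, 3)): [G, D, A, C, I, E, B, F, H]
After 5 (swap(8, 7)): [G, D, A, C, I, E, B, H, F]
After 6 (reverse(0, 3)): [C, A, D, G, I, E, B, H, F]
After 7 (swap(3, 4)): [C, A, D, I, G, E, B, H, F]
After 8 (swap(8, 3)): [C, A, D, F, G, E, B, H, I]
After 9 (swap(3, 5)): [C, A, D, E, G, F, B, H, I]
After 10 (swap(1, 0)): [A, C, D, E, G, F, B, H, I]
After 11 (swap(6, 1)): [A, B, D, E, G, F, C, H, I]
After 12 (swap(2, 3)): [A, B, E, D, G, F, C, H, I]
After 13 (swap(2, 6)): [A, B, C, D, G, F, E, H, I]
After 14 (swap(6, 4)): [A, B, C, D, E, F, G, H, I]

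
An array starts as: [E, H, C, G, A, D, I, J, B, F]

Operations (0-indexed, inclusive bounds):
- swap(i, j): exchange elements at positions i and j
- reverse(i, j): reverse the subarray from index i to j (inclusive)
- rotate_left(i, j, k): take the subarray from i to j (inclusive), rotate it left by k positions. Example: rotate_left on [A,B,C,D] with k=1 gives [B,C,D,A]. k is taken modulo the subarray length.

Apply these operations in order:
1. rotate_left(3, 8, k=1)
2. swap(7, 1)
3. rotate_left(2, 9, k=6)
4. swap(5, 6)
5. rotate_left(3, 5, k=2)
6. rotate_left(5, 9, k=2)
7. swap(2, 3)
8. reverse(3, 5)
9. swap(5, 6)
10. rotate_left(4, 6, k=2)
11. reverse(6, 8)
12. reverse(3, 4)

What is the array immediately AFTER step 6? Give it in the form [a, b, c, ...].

Answer: [E, B, G, D, F, I, J, H, C, A]

Derivation:
After 1 (rotate_left(3, 8, k=1)): [E, H, C, A, D, I, J, B, G, F]
After 2 (swap(7, 1)): [E, B, C, A, D, I, J, H, G, F]
After 3 (rotate_left(2, 9, k=6)): [E, B, G, F, C, A, D, I, J, H]
After 4 (swap(5, 6)): [E, B, G, F, C, D, A, I, J, H]
After 5 (rotate_left(3, 5, k=2)): [E, B, G, D, F, C, A, I, J, H]
After 6 (rotate_left(5, 9, k=2)): [E, B, G, D, F, I, J, H, C, A]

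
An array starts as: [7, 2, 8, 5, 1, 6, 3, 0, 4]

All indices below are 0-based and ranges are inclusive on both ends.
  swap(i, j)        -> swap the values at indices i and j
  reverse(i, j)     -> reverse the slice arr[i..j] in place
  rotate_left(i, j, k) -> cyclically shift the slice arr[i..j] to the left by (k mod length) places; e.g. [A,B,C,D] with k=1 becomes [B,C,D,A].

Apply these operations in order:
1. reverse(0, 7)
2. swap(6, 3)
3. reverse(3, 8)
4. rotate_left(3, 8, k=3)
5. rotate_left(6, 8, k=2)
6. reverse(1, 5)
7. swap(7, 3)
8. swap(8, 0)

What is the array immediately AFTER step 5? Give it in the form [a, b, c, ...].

After 1 (reverse(0, 7)): [0, 3, 6, 1, 5, 8, 2, 7, 4]
After 2 (swap(6, 3)): [0, 3, 6, 2, 5, 8, 1, 7, 4]
After 3 (reverse(3, 8)): [0, 3, 6, 4, 7, 1, 8, 5, 2]
After 4 (rotate_left(3, 8, k=3)): [0, 3, 6, 8, 5, 2, 4, 7, 1]
After 5 (rotate_left(6, 8, k=2)): [0, 3, 6, 8, 5, 2, 1, 4, 7]

Answer: [0, 3, 6, 8, 5, 2, 1, 4, 7]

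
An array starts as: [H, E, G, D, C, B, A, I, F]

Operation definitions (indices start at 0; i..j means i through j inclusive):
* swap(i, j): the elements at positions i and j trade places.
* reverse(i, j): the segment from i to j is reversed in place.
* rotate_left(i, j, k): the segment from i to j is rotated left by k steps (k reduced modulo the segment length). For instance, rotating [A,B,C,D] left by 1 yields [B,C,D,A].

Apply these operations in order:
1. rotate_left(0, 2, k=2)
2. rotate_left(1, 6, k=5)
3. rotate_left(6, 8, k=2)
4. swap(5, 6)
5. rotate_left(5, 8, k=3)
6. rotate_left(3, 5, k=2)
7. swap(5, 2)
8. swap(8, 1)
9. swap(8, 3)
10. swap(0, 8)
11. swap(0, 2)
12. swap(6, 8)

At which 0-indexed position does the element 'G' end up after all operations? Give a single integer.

After 1 (rotate_left(0, 2, k=2)): [G, H, E, D, C, B, A, I, F]
After 2 (rotate_left(1, 6, k=5)): [G, A, H, E, D, C, B, I, F]
After 3 (rotate_left(6, 8, k=2)): [G, A, H, E, D, C, F, B, I]
After 4 (swap(5, 6)): [G, A, H, E, D, F, C, B, I]
After 5 (rotate_left(5, 8, k=3)): [G, A, H, E, D, I, F, C, B]
After 6 (rotate_left(3, 5, k=2)): [G, A, H, I, E, D, F, C, B]
After 7 (swap(5, 2)): [G, A, D, I, E, H, F, C, B]
After 8 (swap(8, 1)): [G, B, D, I, E, H, F, C, A]
After 9 (swap(8, 3)): [G, B, D, A, E, H, F, C, I]
After 10 (swap(0, 8)): [I, B, D, A, E, H, F, C, G]
After 11 (swap(0, 2)): [D, B, I, A, E, H, F, C, G]
After 12 (swap(6, 8)): [D, B, I, A, E, H, G, C, F]

Answer: 6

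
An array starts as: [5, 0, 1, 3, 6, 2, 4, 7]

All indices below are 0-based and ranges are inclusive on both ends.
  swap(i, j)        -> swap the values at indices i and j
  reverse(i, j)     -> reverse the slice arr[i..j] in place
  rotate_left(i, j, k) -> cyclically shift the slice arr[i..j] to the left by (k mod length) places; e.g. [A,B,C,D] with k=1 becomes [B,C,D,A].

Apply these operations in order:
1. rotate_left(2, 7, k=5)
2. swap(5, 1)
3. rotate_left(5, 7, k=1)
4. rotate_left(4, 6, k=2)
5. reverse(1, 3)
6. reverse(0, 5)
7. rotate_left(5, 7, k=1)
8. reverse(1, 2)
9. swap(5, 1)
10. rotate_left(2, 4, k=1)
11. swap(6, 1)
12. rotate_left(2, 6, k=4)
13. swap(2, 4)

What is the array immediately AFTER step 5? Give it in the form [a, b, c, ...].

After 1 (rotate_left(2, 7, k=5)): [5, 0, 7, 1, 3, 6, 2, 4]
After 2 (swap(5, 1)): [5, 6, 7, 1, 3, 0, 2, 4]
After 3 (rotate_left(5, 7, k=1)): [5, 6, 7, 1, 3, 2, 4, 0]
After 4 (rotate_left(4, 6, k=2)): [5, 6, 7, 1, 4, 3, 2, 0]
After 5 (reverse(1, 3)): [5, 1, 7, 6, 4, 3, 2, 0]

Answer: [5, 1, 7, 6, 4, 3, 2, 0]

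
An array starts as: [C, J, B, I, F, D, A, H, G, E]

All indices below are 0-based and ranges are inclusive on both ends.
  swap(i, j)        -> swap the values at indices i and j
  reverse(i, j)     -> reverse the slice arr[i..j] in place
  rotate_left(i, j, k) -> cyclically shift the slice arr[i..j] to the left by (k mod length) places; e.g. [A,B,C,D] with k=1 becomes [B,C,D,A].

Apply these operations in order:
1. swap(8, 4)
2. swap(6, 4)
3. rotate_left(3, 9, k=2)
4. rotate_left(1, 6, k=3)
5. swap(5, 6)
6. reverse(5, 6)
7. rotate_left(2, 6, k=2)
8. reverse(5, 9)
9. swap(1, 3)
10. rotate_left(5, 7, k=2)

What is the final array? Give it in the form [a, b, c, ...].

Answer: [C, B, J, G, D, E, A, I, F, H]

Derivation:
After 1 (swap(8, 4)): [C, J, B, I, G, D, A, H, F, E]
After 2 (swap(6, 4)): [C, J, B, I, A, D, G, H, F, E]
After 3 (rotate_left(3, 9, k=2)): [C, J, B, D, G, H, F, E, I, A]
After 4 (rotate_left(1, 6, k=3)): [C, G, H, F, J, B, D, E, I, A]
After 5 (swap(5, 6)): [C, G, H, F, J, D, B, E, I, A]
After 6 (reverse(5, 6)): [C, G, H, F, J, B, D, E, I, A]
After 7 (rotate_left(2, 6, k=2)): [C, G, J, B, D, H, F, E, I, A]
After 8 (reverse(5, 9)): [C, G, J, B, D, A, I, E, F, H]
After 9 (swap(1, 3)): [C, B, J, G, D, A, I, E, F, H]
After 10 (rotate_left(5, 7, k=2)): [C, B, J, G, D, E, A, I, F, H]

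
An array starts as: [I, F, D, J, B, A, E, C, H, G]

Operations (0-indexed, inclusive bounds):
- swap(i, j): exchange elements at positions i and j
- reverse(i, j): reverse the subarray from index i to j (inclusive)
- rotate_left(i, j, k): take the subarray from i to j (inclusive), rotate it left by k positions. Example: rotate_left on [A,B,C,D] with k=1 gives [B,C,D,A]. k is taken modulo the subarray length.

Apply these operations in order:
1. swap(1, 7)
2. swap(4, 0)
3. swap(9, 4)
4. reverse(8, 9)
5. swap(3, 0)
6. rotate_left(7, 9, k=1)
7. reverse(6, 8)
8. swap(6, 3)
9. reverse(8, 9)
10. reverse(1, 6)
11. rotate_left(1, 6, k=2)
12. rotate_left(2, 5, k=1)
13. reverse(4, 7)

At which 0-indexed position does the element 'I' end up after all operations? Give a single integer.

After 1 (swap(1, 7)): [I, C, D, J, B, A, E, F, H, G]
After 2 (swap(4, 0)): [B, C, D, J, I, A, E, F, H, G]
After 3 (swap(9, 4)): [B, C, D, J, G, A, E, F, H, I]
After 4 (reverse(8, 9)): [B, C, D, J, G, A, E, F, I, H]
After 5 (swap(3, 0)): [J, C, D, B, G, A, E, F, I, H]
After 6 (rotate_left(7, 9, k=1)): [J, C, D, B, G, A, E, I, H, F]
After 7 (reverse(6, 8)): [J, C, D, B, G, A, H, I, E, F]
After 8 (swap(6, 3)): [J, C, D, H, G, A, B, I, E, F]
After 9 (reverse(8, 9)): [J, C, D, H, G, A, B, I, F, E]
After 10 (reverse(1, 6)): [J, B, A, G, H, D, C, I, F, E]
After 11 (rotate_left(1, 6, k=2)): [J, G, H, D, C, B, A, I, F, E]
After 12 (rotate_left(2, 5, k=1)): [J, G, D, C, B, H, A, I, F, E]
After 13 (reverse(4, 7)): [J, G, D, C, I, A, H, B, F, E]

Answer: 4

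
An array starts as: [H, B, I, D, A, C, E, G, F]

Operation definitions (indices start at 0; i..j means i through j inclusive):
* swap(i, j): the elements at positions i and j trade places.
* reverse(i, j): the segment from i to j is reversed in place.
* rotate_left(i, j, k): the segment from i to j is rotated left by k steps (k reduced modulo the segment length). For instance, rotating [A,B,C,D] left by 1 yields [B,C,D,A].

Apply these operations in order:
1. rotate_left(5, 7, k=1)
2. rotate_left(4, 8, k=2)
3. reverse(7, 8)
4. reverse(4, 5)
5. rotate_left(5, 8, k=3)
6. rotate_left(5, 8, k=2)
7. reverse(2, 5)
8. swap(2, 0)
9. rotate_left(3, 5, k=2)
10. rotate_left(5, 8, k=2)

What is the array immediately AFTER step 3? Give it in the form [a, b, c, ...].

Answer: [H, B, I, D, G, C, F, E, A]

Derivation:
After 1 (rotate_left(5, 7, k=1)): [H, B, I, D, A, E, G, C, F]
After 2 (rotate_left(4, 8, k=2)): [H, B, I, D, G, C, F, A, E]
After 3 (reverse(7, 8)): [H, B, I, D, G, C, F, E, A]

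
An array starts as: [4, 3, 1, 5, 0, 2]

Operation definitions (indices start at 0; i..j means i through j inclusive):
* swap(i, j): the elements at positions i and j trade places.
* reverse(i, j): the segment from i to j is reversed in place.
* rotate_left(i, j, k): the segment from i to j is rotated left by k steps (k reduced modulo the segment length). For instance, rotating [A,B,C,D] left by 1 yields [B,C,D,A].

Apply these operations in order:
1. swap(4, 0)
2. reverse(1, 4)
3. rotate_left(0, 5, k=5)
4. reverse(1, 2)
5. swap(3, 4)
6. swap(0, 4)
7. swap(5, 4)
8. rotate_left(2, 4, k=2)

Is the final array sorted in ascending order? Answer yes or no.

Answer: no

Derivation:
After 1 (swap(4, 0)): [0, 3, 1, 5, 4, 2]
After 2 (reverse(1, 4)): [0, 4, 5, 1, 3, 2]
After 3 (rotate_left(0, 5, k=5)): [2, 0, 4, 5, 1, 3]
After 4 (reverse(1, 2)): [2, 4, 0, 5, 1, 3]
After 5 (swap(3, 4)): [2, 4, 0, 1, 5, 3]
After 6 (swap(0, 4)): [5, 4, 0, 1, 2, 3]
After 7 (swap(5, 4)): [5, 4, 0, 1, 3, 2]
After 8 (rotate_left(2, 4, k=2)): [5, 4, 3, 0, 1, 2]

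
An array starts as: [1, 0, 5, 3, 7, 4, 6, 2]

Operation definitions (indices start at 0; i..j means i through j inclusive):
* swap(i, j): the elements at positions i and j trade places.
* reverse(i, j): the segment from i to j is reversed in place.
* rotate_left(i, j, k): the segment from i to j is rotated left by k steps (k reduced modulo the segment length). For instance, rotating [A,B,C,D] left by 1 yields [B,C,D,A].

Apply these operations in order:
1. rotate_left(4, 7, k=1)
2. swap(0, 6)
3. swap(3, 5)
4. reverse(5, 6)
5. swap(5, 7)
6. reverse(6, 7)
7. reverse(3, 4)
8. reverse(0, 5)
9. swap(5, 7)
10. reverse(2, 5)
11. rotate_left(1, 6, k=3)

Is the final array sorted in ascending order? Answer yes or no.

Answer: no

Derivation:
After 1 (rotate_left(4, 7, k=1)): [1, 0, 5, 3, 4, 6, 2, 7]
After 2 (swap(0, 6)): [2, 0, 5, 3, 4, 6, 1, 7]
After 3 (swap(3, 5)): [2, 0, 5, 6, 4, 3, 1, 7]
After 4 (reverse(5, 6)): [2, 0, 5, 6, 4, 1, 3, 7]
After 5 (swap(5, 7)): [2, 0, 5, 6, 4, 7, 3, 1]
After 6 (reverse(6, 7)): [2, 0, 5, 6, 4, 7, 1, 3]
After 7 (reverse(3, 4)): [2, 0, 5, 4, 6, 7, 1, 3]
After 8 (reverse(0, 5)): [7, 6, 4, 5, 0, 2, 1, 3]
After 9 (swap(5, 7)): [7, 6, 4, 5, 0, 3, 1, 2]
After 10 (reverse(2, 5)): [7, 6, 3, 0, 5, 4, 1, 2]
After 11 (rotate_left(1, 6, k=3)): [7, 5, 4, 1, 6, 3, 0, 2]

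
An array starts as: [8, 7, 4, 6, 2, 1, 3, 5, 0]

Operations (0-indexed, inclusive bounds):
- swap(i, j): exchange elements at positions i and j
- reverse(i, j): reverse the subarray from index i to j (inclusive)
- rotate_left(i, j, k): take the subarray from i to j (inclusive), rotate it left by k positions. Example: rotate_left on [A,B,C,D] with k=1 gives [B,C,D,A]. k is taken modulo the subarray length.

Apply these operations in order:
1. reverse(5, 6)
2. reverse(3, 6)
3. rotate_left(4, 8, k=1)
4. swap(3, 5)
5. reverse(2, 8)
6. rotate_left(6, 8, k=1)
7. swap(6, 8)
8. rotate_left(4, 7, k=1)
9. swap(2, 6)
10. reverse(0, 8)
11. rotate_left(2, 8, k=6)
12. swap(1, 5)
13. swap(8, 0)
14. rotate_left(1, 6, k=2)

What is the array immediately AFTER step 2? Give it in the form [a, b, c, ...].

Answer: [8, 7, 4, 1, 3, 2, 6, 5, 0]

Derivation:
After 1 (reverse(5, 6)): [8, 7, 4, 6, 2, 3, 1, 5, 0]
After 2 (reverse(3, 6)): [8, 7, 4, 1, 3, 2, 6, 5, 0]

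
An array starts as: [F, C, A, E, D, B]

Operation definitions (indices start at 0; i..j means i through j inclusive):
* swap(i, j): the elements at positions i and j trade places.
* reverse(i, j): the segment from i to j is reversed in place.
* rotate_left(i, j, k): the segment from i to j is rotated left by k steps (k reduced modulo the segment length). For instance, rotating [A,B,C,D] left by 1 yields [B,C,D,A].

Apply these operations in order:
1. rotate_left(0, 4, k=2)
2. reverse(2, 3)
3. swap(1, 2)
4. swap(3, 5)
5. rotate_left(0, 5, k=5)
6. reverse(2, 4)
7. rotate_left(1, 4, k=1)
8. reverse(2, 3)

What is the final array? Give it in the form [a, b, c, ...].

After 1 (rotate_left(0, 4, k=2)): [A, E, D, F, C, B]
After 2 (reverse(2, 3)): [A, E, F, D, C, B]
After 3 (swap(1, 2)): [A, F, E, D, C, B]
After 4 (swap(3, 5)): [A, F, E, B, C, D]
After 5 (rotate_left(0, 5, k=5)): [D, A, F, E, B, C]
After 6 (reverse(2, 4)): [D, A, B, E, F, C]
After 7 (rotate_left(1, 4, k=1)): [D, B, E, F, A, C]
After 8 (reverse(2, 3)): [D, B, F, E, A, C]

Answer: [D, B, F, E, A, C]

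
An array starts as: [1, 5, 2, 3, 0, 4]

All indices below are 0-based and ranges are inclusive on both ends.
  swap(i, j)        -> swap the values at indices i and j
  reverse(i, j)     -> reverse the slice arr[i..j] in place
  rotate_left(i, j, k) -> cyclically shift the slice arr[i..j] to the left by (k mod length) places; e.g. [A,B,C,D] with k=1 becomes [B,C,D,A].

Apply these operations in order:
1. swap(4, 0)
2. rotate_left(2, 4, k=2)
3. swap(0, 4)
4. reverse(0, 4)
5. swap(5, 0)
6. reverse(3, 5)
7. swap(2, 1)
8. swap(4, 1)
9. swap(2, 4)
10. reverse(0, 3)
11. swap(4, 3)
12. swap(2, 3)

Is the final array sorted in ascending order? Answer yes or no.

After 1 (swap(4, 0)): [0, 5, 2, 3, 1, 4]
After 2 (rotate_left(2, 4, k=2)): [0, 5, 1, 2, 3, 4]
After 3 (swap(0, 4)): [3, 5, 1, 2, 0, 4]
After 4 (reverse(0, 4)): [0, 2, 1, 5, 3, 4]
After 5 (swap(5, 0)): [4, 2, 1, 5, 3, 0]
After 6 (reverse(3, 5)): [4, 2, 1, 0, 3, 5]
After 7 (swap(2, 1)): [4, 1, 2, 0, 3, 5]
After 8 (swap(4, 1)): [4, 3, 2, 0, 1, 5]
After 9 (swap(2, 4)): [4, 3, 1, 0, 2, 5]
After 10 (reverse(0, 3)): [0, 1, 3, 4, 2, 5]
After 11 (swap(4, 3)): [0, 1, 3, 2, 4, 5]
After 12 (swap(2, 3)): [0, 1, 2, 3, 4, 5]

Answer: yes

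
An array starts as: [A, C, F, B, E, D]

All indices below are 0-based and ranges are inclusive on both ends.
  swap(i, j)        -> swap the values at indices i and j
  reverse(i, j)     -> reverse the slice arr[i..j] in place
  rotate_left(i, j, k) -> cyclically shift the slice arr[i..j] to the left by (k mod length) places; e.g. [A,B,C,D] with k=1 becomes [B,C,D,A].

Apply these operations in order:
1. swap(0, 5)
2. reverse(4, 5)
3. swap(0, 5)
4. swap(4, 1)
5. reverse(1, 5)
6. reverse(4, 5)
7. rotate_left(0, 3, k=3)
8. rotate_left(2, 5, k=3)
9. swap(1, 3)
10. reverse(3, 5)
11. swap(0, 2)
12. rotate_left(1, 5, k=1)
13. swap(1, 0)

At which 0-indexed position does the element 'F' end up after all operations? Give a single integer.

After 1 (swap(0, 5)): [D, C, F, B, E, A]
After 2 (reverse(4, 5)): [D, C, F, B, A, E]
After 3 (swap(0, 5)): [E, C, F, B, A, D]
After 4 (swap(4, 1)): [E, A, F, B, C, D]
After 5 (reverse(1, 5)): [E, D, C, B, F, A]
After 6 (reverse(4, 5)): [E, D, C, B, A, F]
After 7 (rotate_left(0, 3, k=3)): [B, E, D, C, A, F]
After 8 (rotate_left(2, 5, k=3)): [B, E, F, D, C, A]
After 9 (swap(1, 3)): [B, D, F, E, C, A]
After 10 (reverse(3, 5)): [B, D, F, A, C, E]
After 11 (swap(0, 2)): [F, D, B, A, C, E]
After 12 (rotate_left(1, 5, k=1)): [F, B, A, C, E, D]
After 13 (swap(1, 0)): [B, F, A, C, E, D]

Answer: 1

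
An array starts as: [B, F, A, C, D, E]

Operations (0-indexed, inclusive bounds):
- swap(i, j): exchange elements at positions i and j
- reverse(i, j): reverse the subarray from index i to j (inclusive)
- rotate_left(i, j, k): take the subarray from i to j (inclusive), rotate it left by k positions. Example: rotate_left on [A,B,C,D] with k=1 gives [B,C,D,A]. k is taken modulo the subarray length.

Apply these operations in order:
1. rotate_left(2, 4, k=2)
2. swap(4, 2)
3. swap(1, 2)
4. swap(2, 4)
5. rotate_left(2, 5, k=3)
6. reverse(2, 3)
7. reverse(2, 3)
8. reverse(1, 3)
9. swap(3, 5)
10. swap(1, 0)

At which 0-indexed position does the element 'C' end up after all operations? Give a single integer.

After 1 (rotate_left(2, 4, k=2)): [B, F, D, A, C, E]
After 2 (swap(4, 2)): [B, F, C, A, D, E]
After 3 (swap(1, 2)): [B, C, F, A, D, E]
After 4 (swap(2, 4)): [B, C, D, A, F, E]
After 5 (rotate_left(2, 5, k=3)): [B, C, E, D, A, F]
After 6 (reverse(2, 3)): [B, C, D, E, A, F]
After 7 (reverse(2, 3)): [B, C, E, D, A, F]
After 8 (reverse(1, 3)): [B, D, E, C, A, F]
After 9 (swap(3, 5)): [B, D, E, F, A, C]
After 10 (swap(1, 0)): [D, B, E, F, A, C]

Answer: 5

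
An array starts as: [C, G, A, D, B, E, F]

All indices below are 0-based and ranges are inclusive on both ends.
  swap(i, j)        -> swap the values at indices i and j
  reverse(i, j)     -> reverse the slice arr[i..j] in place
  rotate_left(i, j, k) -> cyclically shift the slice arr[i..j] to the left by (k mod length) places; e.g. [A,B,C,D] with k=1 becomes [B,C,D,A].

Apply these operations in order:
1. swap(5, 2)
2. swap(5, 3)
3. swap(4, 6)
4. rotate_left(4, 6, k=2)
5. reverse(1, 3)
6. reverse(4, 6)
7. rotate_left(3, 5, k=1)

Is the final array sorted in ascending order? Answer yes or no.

After 1 (swap(5, 2)): [C, G, E, D, B, A, F]
After 2 (swap(5, 3)): [C, G, E, A, B, D, F]
After 3 (swap(4, 6)): [C, G, E, A, F, D, B]
After 4 (rotate_left(4, 6, k=2)): [C, G, E, A, B, F, D]
After 5 (reverse(1, 3)): [C, A, E, G, B, F, D]
After 6 (reverse(4, 6)): [C, A, E, G, D, F, B]
After 7 (rotate_left(3, 5, k=1)): [C, A, E, D, F, G, B]

Answer: no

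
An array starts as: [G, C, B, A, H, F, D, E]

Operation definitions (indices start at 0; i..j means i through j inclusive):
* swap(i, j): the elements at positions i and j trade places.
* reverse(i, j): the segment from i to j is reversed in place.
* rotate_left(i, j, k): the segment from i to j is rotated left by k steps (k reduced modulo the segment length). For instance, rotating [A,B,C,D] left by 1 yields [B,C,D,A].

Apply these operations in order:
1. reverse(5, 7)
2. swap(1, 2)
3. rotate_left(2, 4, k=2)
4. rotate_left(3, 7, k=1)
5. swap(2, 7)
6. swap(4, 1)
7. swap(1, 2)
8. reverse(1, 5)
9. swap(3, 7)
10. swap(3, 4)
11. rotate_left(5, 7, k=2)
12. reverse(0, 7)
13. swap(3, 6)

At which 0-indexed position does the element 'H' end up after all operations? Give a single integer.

Answer: 6

Derivation:
After 1 (reverse(5, 7)): [G, C, B, A, H, E, D, F]
After 2 (swap(1, 2)): [G, B, C, A, H, E, D, F]
After 3 (rotate_left(2, 4, k=2)): [G, B, H, C, A, E, D, F]
After 4 (rotate_left(3, 7, k=1)): [G, B, H, A, E, D, F, C]
After 5 (swap(2, 7)): [G, B, C, A, E, D, F, H]
After 6 (swap(4, 1)): [G, E, C, A, B, D, F, H]
After 7 (swap(1, 2)): [G, C, E, A, B, D, F, H]
After 8 (reverse(1, 5)): [G, D, B, A, E, C, F, H]
After 9 (swap(3, 7)): [G, D, B, H, E, C, F, A]
After 10 (swap(3, 4)): [G, D, B, E, H, C, F, A]
After 11 (rotate_left(5, 7, k=2)): [G, D, B, E, H, A, C, F]
After 12 (reverse(0, 7)): [F, C, A, H, E, B, D, G]
After 13 (swap(3, 6)): [F, C, A, D, E, B, H, G]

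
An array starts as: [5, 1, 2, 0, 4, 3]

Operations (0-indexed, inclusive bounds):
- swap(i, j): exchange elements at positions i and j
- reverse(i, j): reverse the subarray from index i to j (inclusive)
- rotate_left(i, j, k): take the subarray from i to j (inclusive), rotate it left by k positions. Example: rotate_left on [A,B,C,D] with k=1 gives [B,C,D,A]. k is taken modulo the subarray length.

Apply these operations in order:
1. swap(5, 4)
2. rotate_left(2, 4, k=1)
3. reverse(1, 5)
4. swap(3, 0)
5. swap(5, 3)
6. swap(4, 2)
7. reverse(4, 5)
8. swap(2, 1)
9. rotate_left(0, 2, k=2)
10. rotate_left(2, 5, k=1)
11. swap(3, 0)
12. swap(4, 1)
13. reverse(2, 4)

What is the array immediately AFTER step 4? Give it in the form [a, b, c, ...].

Answer: [3, 4, 2, 5, 0, 1]

Derivation:
After 1 (swap(5, 4)): [5, 1, 2, 0, 3, 4]
After 2 (rotate_left(2, 4, k=1)): [5, 1, 0, 3, 2, 4]
After 3 (reverse(1, 5)): [5, 4, 2, 3, 0, 1]
After 4 (swap(3, 0)): [3, 4, 2, 5, 0, 1]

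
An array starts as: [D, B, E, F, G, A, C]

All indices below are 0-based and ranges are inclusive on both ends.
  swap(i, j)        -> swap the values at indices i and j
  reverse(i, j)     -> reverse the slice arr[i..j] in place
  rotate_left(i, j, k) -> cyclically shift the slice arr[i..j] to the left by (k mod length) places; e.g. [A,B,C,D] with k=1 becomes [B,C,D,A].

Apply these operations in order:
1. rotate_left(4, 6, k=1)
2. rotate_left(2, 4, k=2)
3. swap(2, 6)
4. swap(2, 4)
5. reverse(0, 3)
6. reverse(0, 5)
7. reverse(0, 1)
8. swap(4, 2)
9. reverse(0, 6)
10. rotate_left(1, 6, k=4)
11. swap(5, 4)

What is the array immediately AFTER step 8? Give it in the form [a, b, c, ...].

After 1 (rotate_left(4, 6, k=1)): [D, B, E, F, A, C, G]
After 2 (rotate_left(2, 4, k=2)): [D, B, A, E, F, C, G]
After 3 (swap(2, 6)): [D, B, G, E, F, C, A]
After 4 (swap(2, 4)): [D, B, F, E, G, C, A]
After 5 (reverse(0, 3)): [E, F, B, D, G, C, A]
After 6 (reverse(0, 5)): [C, G, D, B, F, E, A]
After 7 (reverse(0, 1)): [G, C, D, B, F, E, A]
After 8 (swap(4, 2)): [G, C, F, B, D, E, A]

Answer: [G, C, F, B, D, E, A]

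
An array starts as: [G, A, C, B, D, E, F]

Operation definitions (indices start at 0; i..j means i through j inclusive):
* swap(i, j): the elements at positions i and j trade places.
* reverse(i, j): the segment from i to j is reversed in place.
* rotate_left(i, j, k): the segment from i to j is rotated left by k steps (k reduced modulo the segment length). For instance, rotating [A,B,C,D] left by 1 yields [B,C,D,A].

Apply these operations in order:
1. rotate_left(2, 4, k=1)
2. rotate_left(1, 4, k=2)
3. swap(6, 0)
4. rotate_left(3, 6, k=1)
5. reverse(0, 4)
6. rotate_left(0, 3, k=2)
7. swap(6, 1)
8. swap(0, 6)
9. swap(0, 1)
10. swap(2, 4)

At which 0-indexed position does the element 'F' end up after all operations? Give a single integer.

Answer: 2

Derivation:
After 1 (rotate_left(2, 4, k=1)): [G, A, B, D, C, E, F]
After 2 (rotate_left(1, 4, k=2)): [G, D, C, A, B, E, F]
After 3 (swap(6, 0)): [F, D, C, A, B, E, G]
After 4 (rotate_left(3, 6, k=1)): [F, D, C, B, E, G, A]
After 5 (reverse(0, 4)): [E, B, C, D, F, G, A]
After 6 (rotate_left(0, 3, k=2)): [C, D, E, B, F, G, A]
After 7 (swap(6, 1)): [C, A, E, B, F, G, D]
After 8 (swap(0, 6)): [D, A, E, B, F, G, C]
After 9 (swap(0, 1)): [A, D, E, B, F, G, C]
After 10 (swap(2, 4)): [A, D, F, B, E, G, C]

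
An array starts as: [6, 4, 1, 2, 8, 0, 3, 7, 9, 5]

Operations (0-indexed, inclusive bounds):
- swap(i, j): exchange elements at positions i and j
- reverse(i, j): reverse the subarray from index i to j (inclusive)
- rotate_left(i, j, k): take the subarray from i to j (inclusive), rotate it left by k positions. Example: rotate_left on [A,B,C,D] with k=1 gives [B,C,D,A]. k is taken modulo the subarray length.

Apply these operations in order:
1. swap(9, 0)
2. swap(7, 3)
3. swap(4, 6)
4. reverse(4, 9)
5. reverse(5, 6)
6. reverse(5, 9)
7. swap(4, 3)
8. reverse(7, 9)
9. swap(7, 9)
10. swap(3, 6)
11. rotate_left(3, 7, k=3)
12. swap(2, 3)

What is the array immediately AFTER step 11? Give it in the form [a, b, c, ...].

After 1 (swap(9, 0)): [5, 4, 1, 2, 8, 0, 3, 7, 9, 6]
After 2 (swap(7, 3)): [5, 4, 1, 7, 8, 0, 3, 2, 9, 6]
After 3 (swap(4, 6)): [5, 4, 1, 7, 3, 0, 8, 2, 9, 6]
After 4 (reverse(4, 9)): [5, 4, 1, 7, 6, 9, 2, 8, 0, 3]
After 5 (reverse(5, 6)): [5, 4, 1, 7, 6, 2, 9, 8, 0, 3]
After 6 (reverse(5, 9)): [5, 4, 1, 7, 6, 3, 0, 8, 9, 2]
After 7 (swap(4, 3)): [5, 4, 1, 6, 7, 3, 0, 8, 9, 2]
After 8 (reverse(7, 9)): [5, 4, 1, 6, 7, 3, 0, 2, 9, 8]
After 9 (swap(7, 9)): [5, 4, 1, 6, 7, 3, 0, 8, 9, 2]
After 10 (swap(3, 6)): [5, 4, 1, 0, 7, 3, 6, 8, 9, 2]
After 11 (rotate_left(3, 7, k=3)): [5, 4, 1, 6, 8, 0, 7, 3, 9, 2]

Answer: [5, 4, 1, 6, 8, 0, 7, 3, 9, 2]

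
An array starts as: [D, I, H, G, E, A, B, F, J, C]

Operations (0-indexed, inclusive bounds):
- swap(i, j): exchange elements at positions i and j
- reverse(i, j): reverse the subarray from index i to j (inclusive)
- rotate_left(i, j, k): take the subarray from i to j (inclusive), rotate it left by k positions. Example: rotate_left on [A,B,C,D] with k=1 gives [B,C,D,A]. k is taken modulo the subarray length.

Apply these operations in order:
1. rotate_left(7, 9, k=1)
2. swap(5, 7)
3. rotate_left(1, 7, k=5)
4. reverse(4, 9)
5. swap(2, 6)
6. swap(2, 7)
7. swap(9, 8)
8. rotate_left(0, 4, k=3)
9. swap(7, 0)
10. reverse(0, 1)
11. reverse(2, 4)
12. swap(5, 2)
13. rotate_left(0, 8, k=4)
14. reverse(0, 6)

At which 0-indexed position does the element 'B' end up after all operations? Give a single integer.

Answer: 8

Derivation:
After 1 (rotate_left(7, 9, k=1)): [D, I, H, G, E, A, B, J, C, F]
After 2 (swap(5, 7)): [D, I, H, G, E, J, B, A, C, F]
After 3 (rotate_left(1, 7, k=5)): [D, B, A, I, H, G, E, J, C, F]
After 4 (reverse(4, 9)): [D, B, A, I, F, C, J, E, G, H]
After 5 (swap(2, 6)): [D, B, J, I, F, C, A, E, G, H]
After 6 (swap(2, 7)): [D, B, E, I, F, C, A, J, G, H]
After 7 (swap(9, 8)): [D, B, E, I, F, C, A, J, H, G]
After 8 (rotate_left(0, 4, k=3)): [I, F, D, B, E, C, A, J, H, G]
After 9 (swap(7, 0)): [J, F, D, B, E, C, A, I, H, G]
After 10 (reverse(0, 1)): [F, J, D, B, E, C, A, I, H, G]
After 11 (reverse(2, 4)): [F, J, E, B, D, C, A, I, H, G]
After 12 (swap(5, 2)): [F, J, C, B, D, E, A, I, H, G]
After 13 (rotate_left(0, 8, k=4)): [D, E, A, I, H, F, J, C, B, G]
After 14 (reverse(0, 6)): [J, F, H, I, A, E, D, C, B, G]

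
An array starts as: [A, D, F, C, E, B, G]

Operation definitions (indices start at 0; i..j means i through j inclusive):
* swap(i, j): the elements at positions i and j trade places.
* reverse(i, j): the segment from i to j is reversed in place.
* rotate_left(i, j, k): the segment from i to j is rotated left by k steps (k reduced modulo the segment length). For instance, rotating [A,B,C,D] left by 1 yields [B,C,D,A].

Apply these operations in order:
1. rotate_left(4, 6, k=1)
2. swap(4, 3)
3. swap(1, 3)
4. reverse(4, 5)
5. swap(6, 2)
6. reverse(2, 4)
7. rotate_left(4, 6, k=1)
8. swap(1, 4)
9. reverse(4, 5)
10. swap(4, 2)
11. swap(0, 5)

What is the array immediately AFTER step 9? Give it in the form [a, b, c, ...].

After 1 (rotate_left(4, 6, k=1)): [A, D, F, C, B, G, E]
After 2 (swap(4, 3)): [A, D, F, B, C, G, E]
After 3 (swap(1, 3)): [A, B, F, D, C, G, E]
After 4 (reverse(4, 5)): [A, B, F, D, G, C, E]
After 5 (swap(6, 2)): [A, B, E, D, G, C, F]
After 6 (reverse(2, 4)): [A, B, G, D, E, C, F]
After 7 (rotate_left(4, 6, k=1)): [A, B, G, D, C, F, E]
After 8 (swap(1, 4)): [A, C, G, D, B, F, E]
After 9 (reverse(4, 5)): [A, C, G, D, F, B, E]

Answer: [A, C, G, D, F, B, E]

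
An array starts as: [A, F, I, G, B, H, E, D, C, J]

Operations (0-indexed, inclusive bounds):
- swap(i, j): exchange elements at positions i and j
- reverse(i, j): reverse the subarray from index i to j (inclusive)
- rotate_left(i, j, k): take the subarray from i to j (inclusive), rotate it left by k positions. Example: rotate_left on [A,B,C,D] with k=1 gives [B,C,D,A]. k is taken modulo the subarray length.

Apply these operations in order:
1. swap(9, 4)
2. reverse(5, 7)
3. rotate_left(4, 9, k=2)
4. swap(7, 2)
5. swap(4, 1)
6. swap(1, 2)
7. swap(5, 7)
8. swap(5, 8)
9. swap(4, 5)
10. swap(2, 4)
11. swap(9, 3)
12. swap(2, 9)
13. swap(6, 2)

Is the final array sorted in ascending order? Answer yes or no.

Answer: yes

Derivation:
After 1 (swap(9, 4)): [A, F, I, G, J, H, E, D, C, B]
After 2 (reverse(5, 7)): [A, F, I, G, J, D, E, H, C, B]
After 3 (rotate_left(4, 9, k=2)): [A, F, I, G, E, H, C, B, J, D]
After 4 (swap(7, 2)): [A, F, B, G, E, H, C, I, J, D]
After 5 (swap(4, 1)): [A, E, B, G, F, H, C, I, J, D]
After 6 (swap(1, 2)): [A, B, E, G, F, H, C, I, J, D]
After 7 (swap(5, 7)): [A, B, E, G, F, I, C, H, J, D]
After 8 (swap(5, 8)): [A, B, E, G, F, J, C, H, I, D]
After 9 (swap(4, 5)): [A, B, E, G, J, F, C, H, I, D]
After 10 (swap(2, 4)): [A, B, J, G, E, F, C, H, I, D]
After 11 (swap(9, 3)): [A, B, J, D, E, F, C, H, I, G]
After 12 (swap(2, 9)): [A, B, G, D, E, F, C, H, I, J]
After 13 (swap(6, 2)): [A, B, C, D, E, F, G, H, I, J]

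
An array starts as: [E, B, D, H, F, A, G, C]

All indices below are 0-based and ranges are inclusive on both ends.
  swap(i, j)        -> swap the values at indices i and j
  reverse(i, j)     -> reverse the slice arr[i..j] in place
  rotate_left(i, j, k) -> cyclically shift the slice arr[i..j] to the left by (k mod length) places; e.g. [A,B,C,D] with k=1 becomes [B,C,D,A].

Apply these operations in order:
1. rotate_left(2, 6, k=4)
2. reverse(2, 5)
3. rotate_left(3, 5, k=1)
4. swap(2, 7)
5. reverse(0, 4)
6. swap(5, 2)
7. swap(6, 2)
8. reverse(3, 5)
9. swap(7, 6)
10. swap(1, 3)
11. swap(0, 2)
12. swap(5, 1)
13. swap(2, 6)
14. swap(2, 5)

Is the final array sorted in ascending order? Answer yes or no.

After 1 (rotate_left(2, 6, k=4)): [E, B, G, D, H, F, A, C]
After 2 (reverse(2, 5)): [E, B, F, H, D, G, A, C]
After 3 (rotate_left(3, 5, k=1)): [E, B, F, D, G, H, A, C]
After 4 (swap(2, 7)): [E, B, C, D, G, H, A, F]
After 5 (reverse(0, 4)): [G, D, C, B, E, H, A, F]
After 6 (swap(5, 2)): [G, D, H, B, E, C, A, F]
After 7 (swap(6, 2)): [G, D, A, B, E, C, H, F]
After 8 (reverse(3, 5)): [G, D, A, C, E, B, H, F]
After 9 (swap(7, 6)): [G, D, A, C, E, B, F, H]
After 10 (swap(1, 3)): [G, C, A, D, E, B, F, H]
After 11 (swap(0, 2)): [A, C, G, D, E, B, F, H]
After 12 (swap(5, 1)): [A, B, G, D, E, C, F, H]
After 13 (swap(2, 6)): [A, B, F, D, E, C, G, H]
After 14 (swap(2, 5)): [A, B, C, D, E, F, G, H]

Answer: yes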